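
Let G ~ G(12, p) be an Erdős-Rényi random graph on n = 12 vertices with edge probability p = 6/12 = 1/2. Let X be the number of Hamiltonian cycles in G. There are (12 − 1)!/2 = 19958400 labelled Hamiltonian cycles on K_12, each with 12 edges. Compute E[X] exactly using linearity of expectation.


K_12 has (12 − 1)!/2 = 19958400 labelled Hamiltonian cycles.
For each such Hamiltonian cycle H, let X_H = 1 if all 12 edges of H are present in G. Then P[X_H = 1] = p^{12} = (1/2)^{12} = 1/4096.
By linearity: E[X] = Σ_H E[X_H] = 19958400 · p^{12} = 19958400 · 1/4096 = 155925/32.
Numerically: E[X] ≈ 4.87e+03.

E[X] = 19958400 · (1/2)^{12} = 155925/32 ≈ 4.87e+03.


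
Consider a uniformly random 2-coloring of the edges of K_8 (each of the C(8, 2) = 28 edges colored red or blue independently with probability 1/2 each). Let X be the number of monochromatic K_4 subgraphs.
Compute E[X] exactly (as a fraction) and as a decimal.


Let X = Σ_S X_S over the C(8, 4) = 70 subsets S of size 4, where X_S = 1 if the K_4 on S is monochromatic.
For a fixed S, the K_4 on S has C(4, 2) = 6 edges. P[all 6 edges red] = (1/2)^6, and likewise for blue, so P[monochromatic] = 2·(1/2)^6 = 2^{1 − 6} = 1/32.
By linearity: E[X] = C(8, 4) · 2^{1 − 6} = 70 · 1/32 = 35/16.
Numerically: E[X] ≈ 2.188.

E[X] = C(8,4)·2^(1−C(4,2)) = 35/16 ≈ 2.188.


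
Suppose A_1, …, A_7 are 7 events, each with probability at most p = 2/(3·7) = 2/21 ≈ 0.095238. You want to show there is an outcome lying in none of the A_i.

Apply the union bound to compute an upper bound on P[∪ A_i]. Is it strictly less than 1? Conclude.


Union bound: P[∪_{i=1}^{7} A_i] ≤ Σ_i P[A_i] ≤ 7·p = 7·(2/21) = 2/3.
Numerically: 2/3 ≈ 0.666667.
Is 2/3 < 1? YES.
Since P[∪ A_i] ≤ 2/3 < 1, the complement has P[∩ A_i^c] ≥ 1 − 2/3 = 1/3 > 0, so some outcome avoids every A_i.

7·p = 2/3 ≈ 0.666667; existence CERTIFIED by the union bound.


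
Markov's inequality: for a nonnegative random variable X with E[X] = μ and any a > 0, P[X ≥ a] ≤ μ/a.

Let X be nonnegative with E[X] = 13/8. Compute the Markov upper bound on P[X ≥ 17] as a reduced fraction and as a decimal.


μ = E[X] = 13/8, a = 17.
Markov: P[X ≥ 17] ≤ μ/a = (13/8)/17 = 13/136.
Numerically: ≈ 0.0956.
(Since a = 17 > μ = 1.6250, the bound 13/136 is < 1 and informative.)

P[X ≥ 17] ≤ 13/136 ≈ 0.0956.


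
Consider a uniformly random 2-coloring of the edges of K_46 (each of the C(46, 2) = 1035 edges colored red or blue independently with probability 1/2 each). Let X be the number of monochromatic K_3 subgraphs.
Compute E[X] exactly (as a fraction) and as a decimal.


Let X = Σ_S X_S over the C(46, 3) = 15180 subsets S of size 3, where X_S = 1 if the K_3 on S is monochromatic.
For a fixed S, the K_3 on S has C(3, 2) = 3 edges. P[all 3 edges red] = (1/2)^3, and likewise for blue, so P[monochromatic] = 2·(1/2)^3 = 2^{1 − 3} = 1/4.
By linearity of expectation: E[X] = C(46, 3) · 2^{1 − 3} = 15180 · 1/4 = 3795.
Numerically: E[X] ≈ 3795.000000.

E[X] = C(46,3)·2^(1−C(3,2)) = 3795 ≈ 3795.000000.


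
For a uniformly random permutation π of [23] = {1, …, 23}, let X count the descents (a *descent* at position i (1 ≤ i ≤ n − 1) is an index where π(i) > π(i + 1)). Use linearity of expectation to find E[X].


Write X = Σ X_I over i = 1, …, 22, with X_I the indicator of one descent.
There are 22 indicators.
For each fixed i, the pair (π(i), π(i+1)) is a uniformly random ordered pair of distinct values from {1, …, 23}; by symmetry P[π(i) > π(i+1)] = 1/2.
By linearity: E[X] = 22 · (1/2) = (23 − 1) · (1/2) = 11 ≈ 11.00000.

E[X] = 11 = 11.00000.


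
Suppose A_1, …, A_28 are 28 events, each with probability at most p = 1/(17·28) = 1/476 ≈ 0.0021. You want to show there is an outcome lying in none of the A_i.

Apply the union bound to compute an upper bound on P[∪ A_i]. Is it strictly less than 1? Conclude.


Union bound: P[∪_{i=1}^{28} A_i] ≤ Σ_i P[A_i] ≤ 28·p = 28·(1/476) = 1/17.
Numerically: 1/17 ≈ 0.0588.
Is 1/17 < 1? YES.
Since P[∪ A_i] ≤ 1/17 < 1, the complement has P[∩ A_i^c] ≥ 1 − 1/17 = 16/17 > 0, so some outcome avoids every A_i.

28·p = 1/17 ≈ 0.0588; existence CERTIFIED by the union bound.


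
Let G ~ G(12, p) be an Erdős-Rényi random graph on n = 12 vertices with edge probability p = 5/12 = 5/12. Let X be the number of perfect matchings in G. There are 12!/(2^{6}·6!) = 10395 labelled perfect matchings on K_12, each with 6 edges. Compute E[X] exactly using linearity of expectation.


K_12 has 12!/(2^{6}·6!) = 10395 labelled perfect matchings.
For each such perfect matching H, let X_H = 1 if all 6 edges of H are present in G. Then P[X_H = 1] = p^{6} = (5/12)^{6} = 15625/2985984.
By linearity of expectation: E[X] = Σ_H E[X_H] = 10395 · p^{6} = 10395 · 15625/2985984 = 6015625/110592.
Numerically: E[X] ≈ 54.4.

E[X] = 10395 · (5/12)^{6} = 6015625/110592 ≈ 54.4.


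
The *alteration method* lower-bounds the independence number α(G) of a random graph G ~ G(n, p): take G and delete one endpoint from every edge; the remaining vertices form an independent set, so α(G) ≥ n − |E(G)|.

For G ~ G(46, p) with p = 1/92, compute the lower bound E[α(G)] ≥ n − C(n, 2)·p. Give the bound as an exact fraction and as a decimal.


E[|E(G)|] = C(46, 2)·p = 1035 · (1/92) = 45/4.
E[α(G)] ≥ n − E[|E(G)|] = 46 − 45/4 = 139/4.
Numerically: ≈ 34.750000.
(This is only a lower bound; the true E[α(G)] may be larger.)

E[α(G)] ≥ 139/4 ≈ 34.750000.


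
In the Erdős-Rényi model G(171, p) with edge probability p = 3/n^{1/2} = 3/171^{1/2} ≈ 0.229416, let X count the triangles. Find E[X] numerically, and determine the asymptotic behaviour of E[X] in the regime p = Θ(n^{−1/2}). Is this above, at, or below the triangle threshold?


Number of potential triangles: C(171, 3) = 818805.
Each occurs with probability p³ ≈ (0.229416)³ ≈ 1.20745123e-02.
By linearity: E[X] = C(171, 3)·p³ ≈ 818805 · 1.20745123e-02 ≈ 9886.671051.
Since α = 1/2 < 1, p = c/n^{1/2} ≫ 1/n is above the triangle threshold p ~ 1/n. Asymptotically E[X] ~ (c³/6)·n^{3(1−α)} = (3³/6)·n^{1.5} → ∞; triangles are abundant w.h.p.

E[X] ≈ 9886.671051; in regime p = Θ(1/n^{1/2}) E[X] diverges (above the triangle threshold p ~ 1/n).


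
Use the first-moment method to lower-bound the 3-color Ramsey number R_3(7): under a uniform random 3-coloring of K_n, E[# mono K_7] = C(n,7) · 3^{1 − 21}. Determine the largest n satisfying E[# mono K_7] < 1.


We need C(n, 7) · 3^{1 − 21} < 1, i.e. C(n, 7) < 3^{21 − 1} = 3486784401.
Check values of n near the boundary:
  n = 79: C(79, 7) = 2898753715; 2898753715 < 3486784401? YES
  n = 80: C(80, 7) = 3176716400; 3176716400 < 3486784401? YES
  n = 81: C(81, 7) = 3477216600; 3477216600 < 3486784401? YES
  n = 82: C(82, 7) = 3801756816; 3801756816 < 3486784401? NO
The largest n with C(n, 7) < 3486784401 is n = 81 (where E[X] = 42928600/43046721 ≈ 0.997256). Hence R_3(7) > 81, i.e. R_3(7) ≥ 82.

Largest n = 81; hence R_3(7) > 81.


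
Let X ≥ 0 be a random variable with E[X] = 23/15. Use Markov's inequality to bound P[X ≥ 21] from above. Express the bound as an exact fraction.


μ = E[X] = 23/15, a = 21.
Markov: P[X ≥ 21] ≤ μ/a = (23/15)/21 = 23/315.
Numerically: ≈ 0.0730.
(Since a = 21 > μ = 1.5333, the bound 23/315 is < 1 and informative.)

P[X ≥ 21] ≤ 23/315 ≈ 0.0730.


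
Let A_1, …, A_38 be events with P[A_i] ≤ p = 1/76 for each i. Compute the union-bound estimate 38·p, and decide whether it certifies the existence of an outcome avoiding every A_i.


Union bound: P[∪_{i=1}^{38} A_i] ≤ Σ_i P[A_i] ≤ 38·p = 38·(1/76) = 1/2.
Numerically: 1/2 ≈ 0.500.
Is 1/2 < 1? YES.
Since P[∪ A_i] ≤ 1/2 < 1, the complement has P[∩ A_i^c] ≥ 1 − 1/2 = 1/2 > 0, so some outcome avoids every A_i.

38·p = 1/2 ≈ 0.500; existence CERTIFIED by the union bound.


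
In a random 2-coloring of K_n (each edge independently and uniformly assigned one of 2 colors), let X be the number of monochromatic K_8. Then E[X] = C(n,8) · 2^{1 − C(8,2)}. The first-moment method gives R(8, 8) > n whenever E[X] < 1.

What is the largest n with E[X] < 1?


We need C(n, 8) · 2^{1 − 28} < 1, i.e. C(n, 8) < 2^{28 − 1} = 134217728.
Check values of n near the boundary:
  n = 40: C(40, 8) = 76904685; 76904685 < 134217728? YES
  n = 41: C(41, 8) = 95548245; 95548245 < 134217728? YES
  n = 42: C(42, 8) = 118030185; 118030185 < 134217728? YES
  n = 43: C(43, 8) = 145008513; 145008513 < 134217728? NO
  n = 44: C(44, 8) = 177232627; 177232627 < 134217728? NO
  n = 45: C(45, 8) = 215553195; 215553195 < 134217728? NO
The largest n with C(n, 8) < 134217728 is n = 42 (where E[X] = 118030185/134217728 ≈ 0.87939). Hence R(8, 8) > 42, i.e. R(8, 8) ≥ 43.

Largest n = 42; hence R(8, 8) > 42.


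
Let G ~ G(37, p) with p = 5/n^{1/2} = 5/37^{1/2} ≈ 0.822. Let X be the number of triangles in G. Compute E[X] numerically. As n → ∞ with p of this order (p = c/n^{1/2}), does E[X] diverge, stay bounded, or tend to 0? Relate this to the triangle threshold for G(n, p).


Number of potential triangles: C(37, 3) = 7770.
Each occurs with probability p³ ≈ (0.822)³ ≈ 5.554020e-01.
By linearity: E[X] = C(37, 3)·p³ ≈ 7770 · 5.554020e-01 ≈ 4315.4734.
Since α = 1/2 < 1, p = c/n^{1/2} ≫ 1/n is above the triangle threshold p ~ 1/n. Asymptotically E[X] ~ (c³/6)·n^{3(1−α)} = (5³/6)·n^{1.5} → ∞; triangles are abundant w.h.p.

E[X] ≈ 4315.4734; in regime p = Θ(1/n^{1/2}) E[X] diverges (above the triangle threshold p ~ 1/n).


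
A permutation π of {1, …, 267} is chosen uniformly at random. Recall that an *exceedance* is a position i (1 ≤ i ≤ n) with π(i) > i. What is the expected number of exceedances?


Write X = Σ_{i=1}^{267} X_i, where X_i = 1_{π(i) > i}.
For each fixed i, π(i) is uniform over {1, …, 267} (marginal of a uniform permutation), so P[π(i) > i] = (n − i)/n. Summing: Σ_{i=1}^{267} (n − i)/n = (0 + 1 + … + 266)/267 = 267(267 − 1)/(2·267) = (267 − 1)/2.
Hence E[X] = Σ_{i=1}^{267} (267 − i)/267 = 133 ≈ 133.00000.

E[X] = 133 = 133.00000.


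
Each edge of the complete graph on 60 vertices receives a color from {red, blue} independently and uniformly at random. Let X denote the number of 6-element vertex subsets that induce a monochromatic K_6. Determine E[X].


Let X = Σ_S X_S over the C(60, 6) = 50063860 subsets S of size 6, where X_S = 1 if the K_6 on S is monochromatic.
For a fixed S, the K_6 on S has C(6, 2) = 15 edges. P[all 15 edges red] = (1/2)^15, and likewise for blue, so P[monochromatic] = 2·(1/2)^15 = 2^{1 − 15} = 1/16384.
Summing: E[X] = C(60, 6) · 2^{1 − 15} = 50063860 · 1/16384 = 12515965/4096.
Numerically: E[X] ≈ 3055.656.

E[X] = C(60,6)·2^(1−C(6,2)) = 12515965/4096 ≈ 3055.656.


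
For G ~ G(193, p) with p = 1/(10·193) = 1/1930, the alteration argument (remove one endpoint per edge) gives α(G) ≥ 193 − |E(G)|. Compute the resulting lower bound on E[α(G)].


E[|E(G)|] = C(193, 2)·p = 18528 · (1/1930) = 48/5.
E[α(G)] ≥ n − E[|E(G)|] = 193 − 48/5 = 917/5.
Numerically: ≈ 183.400.
(This is only a lower bound; the true E[α(G)] may be larger.)

E[α(G)] ≥ 917/5 ≈ 183.400.


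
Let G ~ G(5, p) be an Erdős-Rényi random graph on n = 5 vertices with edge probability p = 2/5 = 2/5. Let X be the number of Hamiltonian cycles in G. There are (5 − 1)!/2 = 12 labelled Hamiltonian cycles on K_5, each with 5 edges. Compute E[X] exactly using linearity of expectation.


K_5 has (5 − 1)!/2 = 12 labelled Hamiltonian cycles.
For each such Hamiltonian cycle H, let X_H = 1 if all 5 edges of H are present in G. Then P[X_H = 1] = p^{5} = (2/5)^{5} = 32/3125.
By linearity: E[X] = Σ_H E[X_H] = 12 · p^{5} = 12 · 32/3125 = 384/3125.
Numerically: E[X] ≈ 0.12288.

E[X] = 12 · (2/5)^{5} = 384/3125 ≈ 0.12288.


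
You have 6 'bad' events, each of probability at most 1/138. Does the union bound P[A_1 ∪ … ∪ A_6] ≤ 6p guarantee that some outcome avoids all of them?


Union bound: P[∪_{i=1}^{6} A_i] ≤ Σ_i P[A_i] ≤ 6·p = 6·(1/138) = 1/23.
Numerically: 1/23 ≈ 0.04348.
Is 1/23 < 1? YES.
Since P[∪ A_i] ≤ 1/23 < 1, the complement has P[∩ A_i^c] ≥ 1 − 1/23 = 22/23 > 0, so some outcome avoids every A_i.

6·p = 1/23 ≈ 0.04348; existence CERTIFIED by the union bound.


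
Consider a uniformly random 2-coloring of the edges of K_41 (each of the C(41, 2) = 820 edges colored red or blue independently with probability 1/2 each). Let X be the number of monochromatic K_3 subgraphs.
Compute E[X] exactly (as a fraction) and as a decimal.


Let X = Σ_S X_S over the C(41, 3) = 10660 subsets S of size 3, where X_S = 1 if the K_3 on S is monochromatic.
For a fixed S, the K_3 on S has C(3, 2) = 3 edges. P[all 3 edges red] = (1/2)^3, and likewise for blue, so P[monochromatic] = 2·(1/2)^3 = 2^{1 − 3} = 1/4.
Summing: E[X] = C(41, 3) · 2^{1 − 3} = 10660 · 1/4 = 2665.
Numerically: E[X] ≈ 2665.000000.

E[X] = C(41,3)·2^(1−C(3,2)) = 2665 ≈ 2665.000000.


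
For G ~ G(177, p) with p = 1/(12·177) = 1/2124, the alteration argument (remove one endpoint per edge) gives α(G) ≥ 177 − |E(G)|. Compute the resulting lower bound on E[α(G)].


E[|E(G)|] = C(177, 2)·p = 15576 · (1/2124) = 22/3.
E[α(G)] ≥ n − E[|E(G)|] = 177 − 22/3 = 509/3.
Numerically: ≈ 169.667.
(This is only a lower bound; the true E[α(G)] may be larger.)

E[α(G)] ≥ 509/3 ≈ 169.667.


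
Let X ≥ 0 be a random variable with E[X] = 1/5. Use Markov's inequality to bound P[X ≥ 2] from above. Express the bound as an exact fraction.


μ = E[X] = 1/5, a = 2.
Markov: P[X ≥ 2] ≤ μ/a = (1/5)/2 = 1/10.
Numerically: ≈ 0.1000.
(Since a = 2 > μ = 0.2000, the bound 1/10 is < 1 and informative.)

P[X ≥ 2] ≤ 1/10 ≈ 0.1000.


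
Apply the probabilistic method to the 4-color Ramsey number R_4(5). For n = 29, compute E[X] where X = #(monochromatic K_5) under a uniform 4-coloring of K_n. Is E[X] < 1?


E[X] = C(29, 5) · 4^{1 − 10} = 118755 · 4^{−9} = 118755/262144.
As a reduced fraction: E[X] = 118755/262144 ≈ 0.453014.
Is E[X] < 1? YES.
Since E[X] < 1, there exists a 4-coloring of K_{29} with no monochromatic K_5; hence R_4(5) > 29.

E[X] = 118755/262144 ≈ 0.453014; E[X] < 1, so R_4(5) > 29.


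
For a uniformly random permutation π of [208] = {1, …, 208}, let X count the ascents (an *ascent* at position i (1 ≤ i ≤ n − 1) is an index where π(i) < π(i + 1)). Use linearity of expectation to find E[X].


Write X = Σ X_I over i = 1, …, 207, with X_I the indicator of one ascent.
There are 207 indicators.
For each fixed i, the pair (π(i), π(i+1)) is a uniformly random ordered pair of distinct values from {1, …, 208}; by symmetry P[π(i) < π(i+1)] = 1/2.
By linearity: E[X] = 207 · (1/2) = (208 − 1) · (1/2) = 207/2 ≈ 103.5000.

E[X] = 207/2 = 103.5000.


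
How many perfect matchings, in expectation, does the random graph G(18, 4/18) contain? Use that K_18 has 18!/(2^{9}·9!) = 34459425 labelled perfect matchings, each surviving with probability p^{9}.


K_18 has 18!/(2^{9}·9!) = 34459425 labelled perfect matchings.
For each such perfect matching H, let X_H = 1 if all 9 edges of H are present in G. Then P[X_H = 1] = p^{9} = (2/9)^{9} = 512/387420489.
By linearity: E[X] = Σ_H E[X_H] = 34459425 · p^{9} = 34459425 · 512/387420489 = 217817600/4782969.
Numerically: E[X] ≈ 45.54.

E[X] = 34459425 · (2/9)^{9} = 217817600/4782969 ≈ 45.54.


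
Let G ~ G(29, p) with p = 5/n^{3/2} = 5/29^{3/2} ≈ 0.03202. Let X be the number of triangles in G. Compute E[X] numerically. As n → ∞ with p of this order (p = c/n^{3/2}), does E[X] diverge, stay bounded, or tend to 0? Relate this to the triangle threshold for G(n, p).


Number of potential triangles: C(29, 3) = 3654.
Each occurs with probability p³ ≈ (0.03202)³ ≈ 3.281852e-05.
By linearity: E[X] = C(29, 3)·p³ ≈ 3654 · 3.281852e-05 ≈ 0.1199.
Since α = 3/2 > 1, p = c/n^{3/2} = o(1/n) is below the triangle threshold p ~ 1/n. Asymptotically E[X] ~ (c³/6)·n^{3(1−α)} = (5³/6)·n^{-1.5} → 0, so by Markov's inequality G has no triangles w.h.p.

E[X] ≈ 0.1199; in regime p = Θ(1/n^{3/2}) E[X] tends to 0 (below the triangle threshold p ~ 1/n).


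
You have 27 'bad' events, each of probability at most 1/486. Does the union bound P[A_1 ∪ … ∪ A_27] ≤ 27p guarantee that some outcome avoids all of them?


Union bound: P[∪_{i=1}^{27} A_i] ≤ Σ_i P[A_i] ≤ 27·p = 27·(1/486) = 1/18.
Numerically: 1/18 ≈ 0.056.
Is 1/18 < 1? YES.
Since P[∪ A_i] ≤ 1/18 < 1, the complement has P[∩ A_i^c] ≥ 1 − 1/18 = 17/18 > 0, so some outcome avoids every A_i.

27·p = 1/18 ≈ 0.056; existence CERTIFIED by the union bound.


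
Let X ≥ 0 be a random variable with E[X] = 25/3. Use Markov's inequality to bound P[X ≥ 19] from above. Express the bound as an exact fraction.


μ = E[X] = 25/3, a = 19.
Markov: P[X ≥ 19] ≤ μ/a = (25/3)/19 = 25/57.
Numerically: ≈ 0.438596.
(Since a = 19 > μ = 8.333333, the bound 25/57 is < 1 and informative.)

P[X ≥ 19] ≤ 25/57 ≈ 0.438596.


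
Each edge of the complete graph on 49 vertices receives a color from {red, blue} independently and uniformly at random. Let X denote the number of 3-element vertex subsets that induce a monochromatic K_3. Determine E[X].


Let X = Σ_S X_S over the C(49, 3) = 18424 subsets S of size 3, where X_S = 1 if the K_3 on S is monochromatic.
For a fixed S, the K_3 on S has C(3, 2) = 3 edges. P[all 3 edges red] = (1/2)^3, and likewise for blue, so P[monochromatic] = 2·(1/2)^3 = 2^{1 − 3} = 1/4.
Summing: E[X] = C(49, 3) · 2^{1 − 3} = 18424 · 1/4 = 4606.
Numerically: E[X] ≈ 4606.0000.

E[X] = C(49,3)·2^(1−C(3,2)) = 4606 ≈ 4606.0000.


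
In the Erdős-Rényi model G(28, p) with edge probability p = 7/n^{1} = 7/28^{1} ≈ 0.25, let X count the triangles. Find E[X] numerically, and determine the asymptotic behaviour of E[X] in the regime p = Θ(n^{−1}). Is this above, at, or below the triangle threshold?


Number of potential triangles: C(28, 3) = 3276.
Each occurs with probability p³ ≈ (0.25)³ ≈ 1.562500e-02.
By linearity: E[X] = C(28, 3)·p³ ≈ 3276 · 1.562500e-02 ≈ 51.1875.
Here α = 1, so p = 7/n is exactly at the triangle threshold p ~ 1/n. Asymptotically E[X] → c³/6 = 7³/6 = 343/6 ≈ 57.1667, a bounded constant. In this regime the triangle count is asymptotically Poisson(c³/6).

E[X] ≈ 51.1875; in regime p = Θ(1/n^{1}) E[X] stays bounded (at the triangle threshold p ~ 1/n).


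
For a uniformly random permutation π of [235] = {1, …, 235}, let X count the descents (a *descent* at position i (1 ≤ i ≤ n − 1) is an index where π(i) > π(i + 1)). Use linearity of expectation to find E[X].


Write X = Σ X_I over i = 1, …, 234, with X_I the indicator of one descent.
There are 234 indicators.
For each fixed i, the pair (π(i), π(i+1)) is a uniformly random ordered pair of distinct values from {1, …, 235}; by symmetry P[π(i) > π(i+1)] = 1/2.
By linearity: E[X] = 234 · (1/2) = (235 − 1) · (1/2) = 117 ≈ 117.000.

E[X] = 117 = 117.000.


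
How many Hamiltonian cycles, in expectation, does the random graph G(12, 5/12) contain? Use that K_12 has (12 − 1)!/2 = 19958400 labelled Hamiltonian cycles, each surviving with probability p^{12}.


K_12 has (12 − 1)!/2 = 19958400 labelled Hamiltonian cycles.
For each such Hamiltonian cycle H, let X_H = 1 if all 12 edges of H are present in G. Then P[X_H = 1] = p^{12} = (5/12)^{12} = 244140625/8916100448256.
By linearity: E[X] = Σ_H E[X_H] = 19958400 · p^{12} = 19958400 · 244140625/8916100448256 = 469970703125/859963392.
Numerically: E[X] ≈ 547.

E[X] = 19958400 · (5/12)^{12} = 469970703125/859963392 ≈ 547.


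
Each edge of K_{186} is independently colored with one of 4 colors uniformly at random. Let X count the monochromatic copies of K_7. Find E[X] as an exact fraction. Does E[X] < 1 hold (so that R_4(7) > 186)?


E[X] = C(186, 7) · 4^{1 − 21} = 1363155866280 · 4^{−20} = 1363155866280/1099511627776.
As a reduced fraction: E[X] = 170394483285/137438953472 ≈ 1.239783.
Is E[X] < 1? NO.
Since E[X] ≥ 1, the first-moment bound is inconclusive at n = 186; it does NOT by itself certify R_4(7) > 186.

E[X] = 170394483285/137438953472 ≈ 1.239783; E[X] ≥ 1; first-moment method inconclusive here.


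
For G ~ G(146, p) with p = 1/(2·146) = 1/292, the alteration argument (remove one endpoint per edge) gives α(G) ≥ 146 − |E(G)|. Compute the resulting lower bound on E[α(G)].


E[|E(G)|] = C(146, 2)·p = 10585 · (1/292) = 145/4.
E[α(G)] ≥ n − E[|E(G)|] = 146 − 145/4 = 439/4.
Numerically: ≈ 109.750000.
(This is only a lower bound; the true E[α(G)] may be larger.)

E[α(G)] ≥ 439/4 ≈ 109.750000.


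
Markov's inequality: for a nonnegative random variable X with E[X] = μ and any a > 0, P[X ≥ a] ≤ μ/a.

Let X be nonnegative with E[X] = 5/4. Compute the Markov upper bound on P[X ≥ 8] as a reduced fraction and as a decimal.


μ = E[X] = 5/4, a = 8.
Markov: P[X ≥ 8] ≤ μ/a = (5/4)/8 = 5/32.
Numerically: ≈ 0.156250.
(Since a = 8 > μ = 1.250000, the bound 5/32 is < 1 and informative.)

P[X ≥ 8] ≤ 5/32 ≈ 0.156250.


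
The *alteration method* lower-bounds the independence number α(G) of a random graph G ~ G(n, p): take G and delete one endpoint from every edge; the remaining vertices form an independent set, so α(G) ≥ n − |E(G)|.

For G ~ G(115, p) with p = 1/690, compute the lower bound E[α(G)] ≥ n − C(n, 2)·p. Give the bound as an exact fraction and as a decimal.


E[|E(G)|] = C(115, 2)·p = 6555 · (1/690) = 19/2.
E[α(G)] ≥ n − E[|E(G)|] = 115 − 19/2 = 211/2.
Numerically: ≈ 105.50000.
(This is only a lower bound; the true E[α(G)] may be larger.)

E[α(G)] ≥ 211/2 ≈ 105.50000.


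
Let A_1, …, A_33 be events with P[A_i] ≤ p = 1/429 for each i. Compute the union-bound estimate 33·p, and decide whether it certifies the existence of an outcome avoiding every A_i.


Union bound: P[∪_{i=1}^{33} A_i] ≤ Σ_i P[A_i] ≤ 33·p = 33·(1/429) = 1/13.
Numerically: 1/13 ≈ 0.0769.
Is 1/13 < 1? YES.
Since P[∪ A_i] ≤ 1/13 < 1, the complement has P[∩ A_i^c] ≥ 1 − 1/13 = 12/13 > 0, so some outcome avoids every A_i.

33·p = 1/13 ≈ 0.0769; existence CERTIFIED by the union bound.


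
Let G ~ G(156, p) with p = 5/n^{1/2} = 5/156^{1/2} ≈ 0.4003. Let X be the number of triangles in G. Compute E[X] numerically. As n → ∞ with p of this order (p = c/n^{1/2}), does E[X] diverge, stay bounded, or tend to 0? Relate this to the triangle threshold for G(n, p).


Number of potential triangles: C(156, 3) = 620620.
Each occurs with probability p³ ≈ (0.4003)³ ≈ 6.415391e-02.
By linearity: E[X] = C(156, 3)·p³ ≈ 620620 · 6.415391e-02 ≈ 39815.1982.
Since α = 1/2 < 1, p = c/n^{1/2} ≫ 1/n is above the triangle threshold p ~ 1/n. Asymptotically E[X] ~ (c³/6)·n^{3(1−α)} = (5³/6)·n^{1.5} → ∞; triangles are abundant w.h.p.

E[X] ≈ 39815.1982; in regime p = Θ(1/n^{1/2}) E[X] diverges (above the triangle threshold p ~ 1/n).


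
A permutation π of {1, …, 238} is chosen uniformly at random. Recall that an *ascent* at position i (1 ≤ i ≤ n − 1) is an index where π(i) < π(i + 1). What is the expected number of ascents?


Write X = Σ X_I over i = 1, …, 237, with X_I the indicator of one ascent.
There are 237 indicators.
For each fixed i, the pair (π(i), π(i+1)) is a uniformly random ordered pair of distinct values from {1, …, 238}; by symmetry P[π(i) < π(i+1)] = 1/2.
By linearity: E[X] = 237 · (1/2) = (238 − 1) · (1/2) = 237/2 ≈ 118.5000.

E[X] = 237/2 = 118.5000.


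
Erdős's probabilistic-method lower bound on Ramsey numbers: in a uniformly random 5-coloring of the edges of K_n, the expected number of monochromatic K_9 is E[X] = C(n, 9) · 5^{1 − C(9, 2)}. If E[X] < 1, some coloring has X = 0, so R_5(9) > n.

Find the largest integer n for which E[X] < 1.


We need C(n, 9) · 5^{1 − 36} < 1, i.e. C(n, 9) < 5^{36 − 1} = 2910383045673370361328125.
Check values of n near the boundary:
  n = 2165: C(2165, 9) = 2832220612024886803272630; 2832220612024886803272630 < 2910383045673370361328125? YES
  n = 2166: C(2166, 9) = 2844037944203015677277940; 2844037944203015677277940 < 2910383045673370361328125? YES
  n = 2167: C(2167, 9) = 2855899084841489792706810; 2855899084841489792706810 < 2910383045673370361328125? YES
  n = 2168: C(2168, 9) = 2867804175977929537095120; 2867804175977929537095120 < 2910383045673370361328125? YES
  n = 2169: C(2169, 9) = 2879753360044504243499683; 2879753360044504243499683 < 2910383045673370361328125? YES
  n = 2170: C(2170, 9) = 2891746779868845075610510; 2891746779868845075610510 < 2910383045673370361328125? YES
  n = 2171: C(2171, 9) = 2903784578674959601827205; 2903784578674959601827205 < 2910383045673370361328125? YES
  n = 2172: C(2172, 9) = 2915866900084148060642020; 2915866900084148060642020 < 2910383045673370361328125? NO
The largest n with C(n, 9) < 2910383045673370361328125 is n = 2171 (where E[X] = 580756915734991920365441/582076609134674072265625 ≈ 0.9977). Hence R_5(9) > 2171, i.e. R_5(9) ≥ 2172.

Largest n = 2171; hence R_5(9) > 2171.


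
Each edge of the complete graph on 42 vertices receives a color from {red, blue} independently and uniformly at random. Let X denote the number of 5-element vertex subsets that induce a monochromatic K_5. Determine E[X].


Let X = Σ_S X_S over the C(42, 5) = 850668 subsets S of size 5, where X_S = 1 if the K_5 on S is monochromatic.
For a fixed S, the K_5 on S has C(5, 2) = 10 edges. P[all 10 edges red] = (1/2)^10, and likewise for blue, so P[monochromatic] = 2·(1/2)^10 = 2^{1 − 10} = 1/512.
By linearity: E[X] = C(42, 5) · 2^{1 − 10} = 850668 · 1/512 = 212667/128.
Numerically: E[X] ≈ 1661.460938.

E[X] = C(42,5)·2^(1−C(5,2)) = 212667/128 ≈ 1661.460938.


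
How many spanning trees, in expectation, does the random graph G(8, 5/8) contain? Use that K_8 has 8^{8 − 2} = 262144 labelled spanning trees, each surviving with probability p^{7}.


K_8 has 8^{8 − 2} = 262144 labelled spanning trees.
For each such spanning tree H, let X_H = 1 if all 7 edges of H are present in G. Then P[X_H = 1] = p^{7} = (5/8)^{7} = 78125/2097152.
Summing the indicators: E[X] = Σ_H E[X_H] = 262144 · p^{7} = 262144 · 78125/2097152 = 78125/8.
Numerically: E[X] ≈ 9765.6.

E[X] = 262144 · (5/8)^{7} = 78125/8 ≈ 9765.6.


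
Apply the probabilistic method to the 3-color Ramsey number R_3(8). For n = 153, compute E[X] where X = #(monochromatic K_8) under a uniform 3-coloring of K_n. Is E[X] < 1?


E[X] = C(153, 8) · 3^{1 − 28} = 6183023199255 · 3^{−27} = 6183023199255/7625597484987.
As a reduced fraction: E[X] = 687002577695/847288609443 ≈ 0.8108.
Is E[X] < 1? YES.
Since E[X] < 1, there exists a 3-coloring of K_{153} with no monochromatic K_8; hence R_3(8) > 153.

E[X] = 687002577695/847288609443 ≈ 0.8108; E[X] < 1, so R_3(8) > 153.


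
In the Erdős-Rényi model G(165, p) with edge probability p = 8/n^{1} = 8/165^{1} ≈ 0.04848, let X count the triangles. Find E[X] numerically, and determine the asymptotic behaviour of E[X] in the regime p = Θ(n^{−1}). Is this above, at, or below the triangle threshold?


Number of potential triangles: C(165, 3) = 735130.
Each occurs with probability p³ ≈ (0.04848)³ ≈ 1.139772e-04.
By linearity: E[X] = C(165, 3)·p³ ≈ 735130 · 1.139772e-04 ≈ 83.7881.
Here α = 1, so p = 8/n is exactly at the triangle threshold p ~ 1/n. Asymptotically E[X] → c³/6 = 8³/6 = 256/3 ≈ 85.3333, a bounded constant. In this regime the triangle count is asymptotically Poisson(c³/6).

E[X] ≈ 83.7881; in regime p = Θ(1/n^{1}) E[X] stays bounded (at the triangle threshold p ~ 1/n).


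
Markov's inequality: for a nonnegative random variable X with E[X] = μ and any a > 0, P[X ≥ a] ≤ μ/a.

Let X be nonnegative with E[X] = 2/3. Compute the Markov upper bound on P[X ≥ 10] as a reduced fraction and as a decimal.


μ = E[X] = 2/3, a = 10.
Markov: P[X ≥ 10] ≤ μ/a = (2/3)/10 = 1/15.
Numerically: ≈ 0.066667.
(Since a = 10 > μ = 0.666667, the bound 1/15 is < 1 and informative.)

P[X ≥ 10] ≤ 1/15 ≈ 0.066667.


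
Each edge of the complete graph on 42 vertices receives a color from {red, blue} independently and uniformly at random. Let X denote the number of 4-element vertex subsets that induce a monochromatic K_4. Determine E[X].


Let X = Σ_S X_S over the C(42, 4) = 111930 subsets S of size 4, where X_S = 1 if the K_4 on S is monochromatic.
For a fixed S, the K_4 on S has C(4, 2) = 6 edges. P[all 6 edges red] = (1/2)^6, and likewise for blue, so P[monochromatic] = 2·(1/2)^6 = 2^{1 − 6} = 1/32.
By linearity: E[X] = C(42, 4) · 2^{1 − 6} = 111930 · 1/32 = 55965/16.
Numerically: E[X] ≈ 3497.812.

E[X] = C(42,4)·2^(1−C(4,2)) = 55965/16 ≈ 3497.812.


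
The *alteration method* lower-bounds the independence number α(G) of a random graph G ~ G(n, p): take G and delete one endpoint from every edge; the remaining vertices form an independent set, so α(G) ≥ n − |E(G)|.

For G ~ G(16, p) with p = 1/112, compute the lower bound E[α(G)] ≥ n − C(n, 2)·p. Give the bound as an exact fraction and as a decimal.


E[|E(G)|] = C(16, 2)·p = 120 · (1/112) = 15/14.
E[α(G)] ≥ n − E[|E(G)|] = 16 − 15/14 = 209/14.
Numerically: ≈ 14.9286.
(This is only a lower bound; the true E[α(G)] may be larger.)

E[α(G)] ≥ 209/14 ≈ 14.9286.


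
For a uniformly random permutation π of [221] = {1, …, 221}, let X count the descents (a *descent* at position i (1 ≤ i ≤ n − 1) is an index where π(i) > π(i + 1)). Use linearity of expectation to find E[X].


Write X = Σ X_I over i = 1, …, 220, with X_I the indicator of one descent.
There are 220 indicators.
For each fixed i, the pair (π(i), π(i+1)) is a uniformly random ordered pair of distinct values from {1, …, 221}; by symmetry P[π(i) > π(i+1)] = 1/2.
By linearity: E[X] = 220 · (1/2) = (221 − 1) · (1/2) = 110 ≈ 110.0000.

E[X] = 110 = 110.0000.


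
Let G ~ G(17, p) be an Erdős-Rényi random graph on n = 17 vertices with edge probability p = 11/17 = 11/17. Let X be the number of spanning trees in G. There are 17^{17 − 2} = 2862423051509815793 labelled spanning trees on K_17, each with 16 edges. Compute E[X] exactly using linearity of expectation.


K_17 has 17^{17 − 2} = 2862423051509815793 labelled spanning trees.
For each such spanning tree H, let X_H = 1 if all 16 edges of H are present in G. Then P[X_H = 1] = p^{16} = (11/17)^{16} = 45949729863572161/48661191875666868481.
Summing the indicators: E[X] = Σ_H E[X_H] = 2862423051509815793 · p^{16} = 2862423051509815793 · 45949729863572161/48661191875666868481 = 45949729863572161/17.
Numerically: E[X] ≈ 2.7e+15.

E[X] = 2862423051509815793 · (11/17)^{16} = 45949729863572161/17 ≈ 2.7e+15.


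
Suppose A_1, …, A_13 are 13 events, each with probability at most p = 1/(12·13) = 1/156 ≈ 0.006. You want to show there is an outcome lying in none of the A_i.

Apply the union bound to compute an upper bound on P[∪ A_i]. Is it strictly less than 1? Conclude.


Union bound: P[∪_{i=1}^{13} A_i] ≤ Σ_i P[A_i] ≤ 13·p = 13·(1/156) = 1/12.
Numerically: 1/12 ≈ 0.083.
Is 1/12 < 1? YES.
Since P[∪ A_i] ≤ 1/12 < 1, the complement has P[∩ A_i^c] ≥ 1 − 1/12 = 11/12 > 0, so some outcome avoids every A_i.

13·p = 1/12 ≈ 0.083; existence CERTIFIED by the union bound.


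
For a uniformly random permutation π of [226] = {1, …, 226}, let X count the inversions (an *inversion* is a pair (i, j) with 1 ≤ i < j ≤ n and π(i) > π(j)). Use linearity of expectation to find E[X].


Write X = Σ X_I over the C(226, 2) = 25425 pairs i < j, with X_I the indicator of one inversion.
There are 25425 indicators.
For each fixed pair i < j, the values π(i) and π(j) are two distinct elements of {1, …, 226} in uniformly random order; by symmetry P[π(i) > π(j)] = 1/2.
By linearity: E[X] = 25425 · (1/2) = C(226, 2) · (1/2) = 25425/2 = 25425/2 ≈ 12712.5000.

E[X] = 25425/2 = 12712.5000.


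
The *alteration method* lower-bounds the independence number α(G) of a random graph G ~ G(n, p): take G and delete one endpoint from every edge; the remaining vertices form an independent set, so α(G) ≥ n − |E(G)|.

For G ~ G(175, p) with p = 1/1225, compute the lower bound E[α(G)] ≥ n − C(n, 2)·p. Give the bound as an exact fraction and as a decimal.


E[|E(G)|] = C(175, 2)·p = 15225 · (1/1225) = 87/7.
E[α(G)] ≥ n − E[|E(G)|] = 175 − 87/7 = 1138/7.
Numerically: ≈ 162.57143.
(This is only a lower bound; the true E[α(G)] may be larger.)

E[α(G)] ≥ 1138/7 ≈ 162.57143.


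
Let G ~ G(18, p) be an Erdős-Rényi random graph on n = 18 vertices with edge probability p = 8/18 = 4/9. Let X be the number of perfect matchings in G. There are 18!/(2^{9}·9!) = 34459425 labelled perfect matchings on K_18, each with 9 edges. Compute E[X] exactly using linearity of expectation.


K_18 has 18!/(2^{9}·9!) = 34459425 labelled perfect matchings.
For each such perfect matching H, let X_H = 1 if all 9 edges of H are present in G. Then P[X_H = 1] = p^{9} = (4/9)^{9} = 262144/387420489.
Summing the indicators: E[X] = Σ_H E[X_H] = 34459425 · p^{9} = 34459425 · 262144/387420489 = 111522611200/4782969.
Numerically: E[X] ≈ 23317.

E[X] = 34459425 · (4/9)^{9} = 111522611200/4782969 ≈ 23317.


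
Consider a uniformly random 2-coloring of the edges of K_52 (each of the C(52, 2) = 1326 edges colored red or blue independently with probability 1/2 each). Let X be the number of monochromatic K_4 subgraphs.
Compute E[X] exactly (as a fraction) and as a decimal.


Let X = Σ_S X_S over the C(52, 4) = 270725 subsets S of size 4, where X_S = 1 if the K_4 on S is monochromatic.
For a fixed S, the K_4 on S has C(4, 2) = 6 edges. P[all 6 edges red] = (1/2)^6, and likewise for blue, so P[monochromatic] = 2·(1/2)^6 = 2^{1 − 6} = 1/32.
Summing: E[X] = C(52, 4) · 2^{1 − 6} = 270725 · 1/32 = 270725/32.
Numerically: E[X] ≈ 8460.1562.

E[X] = C(52,4)·2^(1−C(4,2)) = 270725/32 ≈ 8460.1562.


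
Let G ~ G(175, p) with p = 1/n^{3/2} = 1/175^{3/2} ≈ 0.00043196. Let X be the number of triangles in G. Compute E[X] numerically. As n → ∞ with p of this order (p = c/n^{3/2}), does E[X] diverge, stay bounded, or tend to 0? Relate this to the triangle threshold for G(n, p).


Number of potential triangles: C(175, 3) = 877975.
Each occurs with probability p³ ≈ (0.00043196)³ ≈ 8.0598838e-11.
By linearity: E[X] = C(175, 3)·p³ ≈ 877975 · 8.0598838e-11 ≈ 0.00007.
Since α = 3/2 > 1, p = c/n^{3/2} = o(1/n) is below the triangle threshold p ~ 1/n. Asymptotically E[X] ~ (c³/6)·n^{3(1−α)} = (1³/6)·n^{-1.5} → 0, so by Markov's inequality G has no triangles w.h.p.

E[X] ≈ 0.00007; in regime p = Θ(1/n^{3/2}) E[X] tends to 0 (below the triangle threshold p ~ 1/n).


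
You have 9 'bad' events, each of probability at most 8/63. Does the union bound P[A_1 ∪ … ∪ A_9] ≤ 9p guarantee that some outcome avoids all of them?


Union bound: P[∪_{i=1}^{9} A_i] ≤ Σ_i P[A_i] ≤ 9·p = 9·(8/63) = 8/7.
Numerically: 8/7 ≈ 1.143.
Is 8/7 < 1? NO.
Since the bound 8/7 is ≥ 1, the union bound is uninformative here; it does NOT by itself certify existence.

9·p = 8/7 ≈ 1.143; existence NOT certified by the union bound.


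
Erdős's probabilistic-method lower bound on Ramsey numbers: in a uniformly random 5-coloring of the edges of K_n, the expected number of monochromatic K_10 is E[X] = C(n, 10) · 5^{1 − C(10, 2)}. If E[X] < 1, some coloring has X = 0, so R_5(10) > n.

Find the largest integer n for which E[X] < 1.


We need C(n, 10) · 5^{1 − 45} < 1, i.e. C(n, 10) < 5^{45 − 1} = 5684341886080801486968994140625.
Check values of n near the boundary:
  n = 5391: C(5391, 10) = 5666344714787188828795213697883; 5666344714787188828795213697883 < 5684341886080801486968994140625? YES
  n = 5392: C(5392, 10) = 5676873040158402483252283957448; 5676873040158402483252283957448 < 5684341886080801486968994140625? YES
  n = 5393: C(5393, 10) = 5687418968154238267170642278008; 5687418968154238267170642278008 < 5684341886080801486968994140625? NO
  n = 5394: C(5394, 10) = 5697982524930156243149785372878; 5697982524930156243149785372878 < 5684341886080801486968994140625? NO
  n = 5395: C(5395, 10) = 5708563736675616143322765475706; 5708563736675616143322765475706 < 5684341886080801486968994140625? NO
The largest n with C(n, 10) < 5684341886080801486968994140625 is n = 5392 (where E[X] = 5676873040158402483252283957448/5684341886080801486968994140625 ≈ 0.999). Hence R_5(10) > 5392, i.e. R_5(10) ≥ 5393.

Largest n = 5392; hence R_5(10) > 5392.


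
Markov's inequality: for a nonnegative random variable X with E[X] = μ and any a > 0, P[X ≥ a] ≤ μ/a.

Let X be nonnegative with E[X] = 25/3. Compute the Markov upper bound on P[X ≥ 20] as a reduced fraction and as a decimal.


μ = E[X] = 25/3, a = 20.
Markov: P[X ≥ 20] ≤ μ/a = (25/3)/20 = 5/12.
Numerically: ≈ 0.416667.
(Since a = 20 > μ = 8.333333, the bound 5/12 is < 1 and informative.)

P[X ≥ 20] ≤ 5/12 ≈ 0.416667.


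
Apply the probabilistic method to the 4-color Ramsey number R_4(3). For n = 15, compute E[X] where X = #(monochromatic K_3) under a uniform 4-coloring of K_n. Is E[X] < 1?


E[X] = C(15, 3) · 4^{1 − 3} = 455 · 4^{−2} = 455/16.
As a reduced fraction: E[X] = 455/16 ≈ 28.438.
Is E[X] < 1? NO.
Since E[X] ≥ 1, the first-moment bound is inconclusive at n = 15; it does NOT by itself certify R_4(3) > 15.

E[X] = 455/16 ≈ 28.438; E[X] ≥ 1; first-moment method inconclusive here.


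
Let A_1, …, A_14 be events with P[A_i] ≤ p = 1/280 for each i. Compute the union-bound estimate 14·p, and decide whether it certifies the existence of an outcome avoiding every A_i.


Union bound: P[∪_{i=1}^{14} A_i] ≤ Σ_i P[A_i] ≤ 14·p = 14·(1/280) = 1/20.
Numerically: 1/20 ≈ 0.050000.
Is 1/20 < 1? YES.
Since P[∪ A_i] ≤ 1/20 < 1, the complement has P[∩ A_i^c] ≥ 1 − 1/20 = 19/20 > 0, so some outcome avoids every A_i.

14·p = 1/20 ≈ 0.050000; existence CERTIFIED by the union bound.


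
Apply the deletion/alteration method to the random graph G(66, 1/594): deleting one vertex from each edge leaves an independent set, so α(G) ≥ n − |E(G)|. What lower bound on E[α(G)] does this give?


E[|E(G)|] = C(66, 2)·p = 2145 · (1/594) = 65/18.
E[α(G)] ≥ n − E[|E(G)|] = 66 − 65/18 = 1123/18.
Numerically: ≈ 62.3889.
(This is only a lower bound; the true E[α(G)] may be larger.)

E[α(G)] ≥ 1123/18 ≈ 62.3889.


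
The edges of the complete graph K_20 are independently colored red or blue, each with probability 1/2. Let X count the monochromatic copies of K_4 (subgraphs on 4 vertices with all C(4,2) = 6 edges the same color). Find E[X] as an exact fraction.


Let X = Σ_S X_S over the C(20, 4) = 4845 subsets S of size 4, where X_S = 1 if the K_4 on S is monochromatic.
For a fixed S, the K_4 on S has C(4, 2) = 6 edges. P[all 6 edges red] = (1/2)^6, and likewise for blue, so P[monochromatic] = 2·(1/2)^6 = 2^{1 − 6} = 1/32.
Summing: E[X] = C(20, 4) · 2^{1 − 6} = 4845 · 1/32 = 4845/32.
Numerically: E[X] ≈ 151.4062.

E[X] = C(20,4)·2^(1−C(4,2)) = 4845/32 ≈ 151.4062.


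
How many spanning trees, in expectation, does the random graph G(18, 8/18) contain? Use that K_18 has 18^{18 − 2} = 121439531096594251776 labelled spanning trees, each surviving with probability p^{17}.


K_18 has 18^{18 − 2} = 121439531096594251776 labelled spanning trees.
For each such spanning tree H, let X_H = 1 if all 17 edges of H are present in G. Then P[X_H = 1] = p^{17} = (4/9)^{17} = 17179869184/16677181699666569.
By linearity of expectation: E[X] = Σ_H E[X_H] = 121439531096594251776 · p^{17} = 121439531096594251776 · 17179869184/16677181699666569 = 1125899906842624/9.
Numerically: E[X] ≈ 1.25e+14.

E[X] = 121439531096594251776 · (4/9)^{17} = 1125899906842624/9 ≈ 1.25e+14.
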